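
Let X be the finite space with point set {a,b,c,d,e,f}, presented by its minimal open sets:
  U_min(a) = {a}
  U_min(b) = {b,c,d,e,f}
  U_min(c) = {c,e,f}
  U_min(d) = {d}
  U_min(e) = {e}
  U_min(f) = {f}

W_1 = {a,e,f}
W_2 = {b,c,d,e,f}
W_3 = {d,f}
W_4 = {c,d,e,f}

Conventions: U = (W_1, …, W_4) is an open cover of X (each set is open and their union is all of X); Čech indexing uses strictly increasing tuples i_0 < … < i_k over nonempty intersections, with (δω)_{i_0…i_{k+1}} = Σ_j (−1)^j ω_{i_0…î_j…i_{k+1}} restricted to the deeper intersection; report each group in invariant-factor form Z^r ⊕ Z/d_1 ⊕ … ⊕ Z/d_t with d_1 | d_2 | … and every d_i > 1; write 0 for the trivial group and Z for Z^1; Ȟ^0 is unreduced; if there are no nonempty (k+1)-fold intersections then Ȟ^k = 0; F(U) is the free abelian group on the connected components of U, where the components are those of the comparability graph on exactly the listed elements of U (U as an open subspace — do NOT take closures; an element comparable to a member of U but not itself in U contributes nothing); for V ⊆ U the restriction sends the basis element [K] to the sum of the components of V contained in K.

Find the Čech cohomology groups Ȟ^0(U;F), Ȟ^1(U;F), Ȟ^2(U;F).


nerve simplices:
  W12={e,f} W13={f} W14={e,f} W23={d,f} W24={c,d,e,f} W34={d,f}
  W123={f} W124={e,f} W134={f} W234={d,f}
  W1234={f}
components per intersection:
  W1: {a} {e} {f}
  W2: {b,c,d,e,f}
  W3: {d} {f}
  W4: {c,e,f} {d}
  W12: {e} {f}
  W13: {f}
  W14: {e} {f}
  W23: {d} {f}
  W24: {c,e,f} {d}
  W34: {d} {f}
  W123: {f}
  W124: {e} {f}
  W134: {f}
  W234: {d} {f}
  W1234: {f}
C dims 8,11,6,1; δ0: rk 6, SNF 1^6; δ1: rk 5, SNF 1^5; δ2: rk 1, SNF 1^1
degree 0: 8−6−0 = 2 → Ȟ^0 ≅ Z^2
degree 1: 11−5−6 = 0 → Ȟ^1 ≅ 0
degree 2: 6−1−5 = 0 → Ȟ^2 ≅ 0

Ȟ^0(U;F) ≅ Z^2; Ȟ^1(U;F) ≅ 0; Ȟ^2(U;F) ≅ 0


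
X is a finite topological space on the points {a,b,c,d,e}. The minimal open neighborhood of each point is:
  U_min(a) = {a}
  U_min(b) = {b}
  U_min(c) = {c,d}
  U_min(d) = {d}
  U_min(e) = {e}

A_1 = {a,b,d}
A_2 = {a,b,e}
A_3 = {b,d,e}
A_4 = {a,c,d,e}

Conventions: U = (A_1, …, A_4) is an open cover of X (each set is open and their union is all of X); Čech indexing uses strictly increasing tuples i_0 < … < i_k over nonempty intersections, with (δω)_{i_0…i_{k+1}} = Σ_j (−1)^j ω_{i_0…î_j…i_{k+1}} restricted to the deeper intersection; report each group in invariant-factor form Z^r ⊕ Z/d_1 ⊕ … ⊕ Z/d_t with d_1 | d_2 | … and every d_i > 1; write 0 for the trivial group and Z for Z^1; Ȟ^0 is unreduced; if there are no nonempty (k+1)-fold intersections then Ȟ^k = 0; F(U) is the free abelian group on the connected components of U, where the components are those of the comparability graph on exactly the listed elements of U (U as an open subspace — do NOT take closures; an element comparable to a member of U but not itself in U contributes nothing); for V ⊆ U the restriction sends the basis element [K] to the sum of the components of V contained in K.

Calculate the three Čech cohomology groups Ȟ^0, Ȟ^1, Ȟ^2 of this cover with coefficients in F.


nerve of the cover:
  A12={a,b} A13={b,d} A14={a,d} A23={b,e} A24={a,e} A34={d,e}
  A123={b} A124={a} A134={d} A234={e}
components per intersection:
  A1: {a} {b} {d}
  A2: {a} {b} {e}
  A3: {b} {d} {e}
  A4: {a} {c,d} {e}
  A12: {a} {b}
  A13: {b} {d}
  A14: {a} {d}
  A23: {b} {e}
  A24: {a} {e}
  A34: {d} {e}
  A123: {b}
  A124: {a}
  A134: {d}
  A234: {e}
C dims 12,12,4; δ0: rk 8, SNF 1^8; δ1: rk 4, SNF 1^4
Ȟ^0 = (12 − 8) − 0 = 4, so Ȟ^0 ≅ Z^4
Ȟ^1 = (12 − 4) − 8 = 0, so Ȟ^1 ≅ 0
Ȟ^2 = (4 − 0) − 4 = 0, so Ȟ^2 ≅ 0

Ȟ^0 ≅ Z^4, Ȟ^1 ≅ 0, Ȟ^2 ≅ 0


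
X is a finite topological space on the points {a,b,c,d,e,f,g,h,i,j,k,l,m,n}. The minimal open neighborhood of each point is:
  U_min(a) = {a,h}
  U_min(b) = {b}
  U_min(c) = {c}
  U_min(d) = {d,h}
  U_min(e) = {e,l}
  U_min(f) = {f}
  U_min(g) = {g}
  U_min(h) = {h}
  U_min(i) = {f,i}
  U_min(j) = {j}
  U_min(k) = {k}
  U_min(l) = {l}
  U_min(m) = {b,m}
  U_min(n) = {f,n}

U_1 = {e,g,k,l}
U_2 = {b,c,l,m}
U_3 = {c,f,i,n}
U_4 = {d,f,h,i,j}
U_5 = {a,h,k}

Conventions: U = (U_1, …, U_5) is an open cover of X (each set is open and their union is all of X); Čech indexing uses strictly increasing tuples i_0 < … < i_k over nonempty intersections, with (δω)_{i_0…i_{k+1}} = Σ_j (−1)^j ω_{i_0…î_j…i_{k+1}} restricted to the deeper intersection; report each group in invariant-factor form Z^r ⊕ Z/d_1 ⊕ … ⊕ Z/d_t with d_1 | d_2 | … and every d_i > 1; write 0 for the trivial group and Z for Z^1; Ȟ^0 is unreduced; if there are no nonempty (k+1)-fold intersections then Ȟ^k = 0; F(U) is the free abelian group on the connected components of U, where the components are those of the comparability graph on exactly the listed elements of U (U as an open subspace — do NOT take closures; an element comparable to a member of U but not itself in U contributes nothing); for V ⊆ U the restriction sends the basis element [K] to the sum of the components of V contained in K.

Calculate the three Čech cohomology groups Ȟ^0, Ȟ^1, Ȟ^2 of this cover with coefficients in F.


Ȟ^0(U;F) ≅ Z^8; Ȟ^1(U;F) ≅ 0; Ȟ^2(U;F) ≅ 0

nerve simplices:
  U12={l} U15={k} U23={c} U34={f,i} U45={h}
components per intersection:
  U1: {e,l} {g} {k}
  U2: {b,m} {c} {l}
  U3: {c} {f,i,n}
  U4: {d,h} {f,i} {j}
  U5: {a,h} {k}
  U12: {l}
  U15: {k}
  U23: {c}
  U34: {f,i}
  U45: {h}
C dims 13,5; δ0: rk 5, SNF 1^5
degree 0: 13−5−0 = 8 → Ȟ^0 ≅ Z^8
degree 1: 5−0−5 = 0 → Ȟ^1 ≅ 0
degree 2: 0−0−0 = 0 → Ȟ^2 ≅ 0


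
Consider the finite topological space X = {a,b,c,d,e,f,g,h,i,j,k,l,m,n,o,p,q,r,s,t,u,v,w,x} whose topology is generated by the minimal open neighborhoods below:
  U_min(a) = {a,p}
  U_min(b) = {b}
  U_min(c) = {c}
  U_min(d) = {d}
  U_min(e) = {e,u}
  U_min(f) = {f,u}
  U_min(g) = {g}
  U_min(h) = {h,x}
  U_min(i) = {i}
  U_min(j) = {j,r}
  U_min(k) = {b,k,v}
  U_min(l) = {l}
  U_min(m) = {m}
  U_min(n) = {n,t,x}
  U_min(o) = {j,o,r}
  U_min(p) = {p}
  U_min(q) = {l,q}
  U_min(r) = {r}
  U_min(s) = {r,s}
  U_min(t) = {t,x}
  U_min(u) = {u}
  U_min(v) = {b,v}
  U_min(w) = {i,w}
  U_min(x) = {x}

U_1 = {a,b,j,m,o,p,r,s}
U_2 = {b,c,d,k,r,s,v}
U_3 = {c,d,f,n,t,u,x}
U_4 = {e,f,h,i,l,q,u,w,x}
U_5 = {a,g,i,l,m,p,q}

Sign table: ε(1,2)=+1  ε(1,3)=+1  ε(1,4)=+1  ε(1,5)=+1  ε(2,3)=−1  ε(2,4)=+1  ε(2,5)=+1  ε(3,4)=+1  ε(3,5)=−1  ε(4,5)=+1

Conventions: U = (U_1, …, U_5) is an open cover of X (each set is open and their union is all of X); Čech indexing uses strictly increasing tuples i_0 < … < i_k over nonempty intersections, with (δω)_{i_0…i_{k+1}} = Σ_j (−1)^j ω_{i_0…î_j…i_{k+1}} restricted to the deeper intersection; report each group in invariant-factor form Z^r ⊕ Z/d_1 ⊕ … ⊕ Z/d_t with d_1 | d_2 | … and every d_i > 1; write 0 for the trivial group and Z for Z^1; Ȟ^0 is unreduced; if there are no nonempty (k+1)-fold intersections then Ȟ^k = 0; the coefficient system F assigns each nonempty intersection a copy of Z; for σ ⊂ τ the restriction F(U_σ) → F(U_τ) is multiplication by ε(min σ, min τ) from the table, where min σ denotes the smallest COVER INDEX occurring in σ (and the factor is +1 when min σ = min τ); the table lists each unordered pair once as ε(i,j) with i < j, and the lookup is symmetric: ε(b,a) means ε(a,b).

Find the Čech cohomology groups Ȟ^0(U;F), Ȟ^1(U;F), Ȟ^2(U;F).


cover nerve:
  U12={b,r,s} U15={a,m,p} U23={c,d} U34={f,u,x} U45={i,l,q}
C dims 5,5; δ0: rk 5, SNF 1^4·2
Ȟ^0: (5−5)−0=0 ⇒ 0
Ȟ^1: (5−0)−5=0 plus torsion [2] ⇒ Z/2
Ȟ^2: (0−0)−0=0 ⇒ 0

Ȟ^0 = 0,  Ȟ^1 = Z/2,  Ȟ^2 = 0


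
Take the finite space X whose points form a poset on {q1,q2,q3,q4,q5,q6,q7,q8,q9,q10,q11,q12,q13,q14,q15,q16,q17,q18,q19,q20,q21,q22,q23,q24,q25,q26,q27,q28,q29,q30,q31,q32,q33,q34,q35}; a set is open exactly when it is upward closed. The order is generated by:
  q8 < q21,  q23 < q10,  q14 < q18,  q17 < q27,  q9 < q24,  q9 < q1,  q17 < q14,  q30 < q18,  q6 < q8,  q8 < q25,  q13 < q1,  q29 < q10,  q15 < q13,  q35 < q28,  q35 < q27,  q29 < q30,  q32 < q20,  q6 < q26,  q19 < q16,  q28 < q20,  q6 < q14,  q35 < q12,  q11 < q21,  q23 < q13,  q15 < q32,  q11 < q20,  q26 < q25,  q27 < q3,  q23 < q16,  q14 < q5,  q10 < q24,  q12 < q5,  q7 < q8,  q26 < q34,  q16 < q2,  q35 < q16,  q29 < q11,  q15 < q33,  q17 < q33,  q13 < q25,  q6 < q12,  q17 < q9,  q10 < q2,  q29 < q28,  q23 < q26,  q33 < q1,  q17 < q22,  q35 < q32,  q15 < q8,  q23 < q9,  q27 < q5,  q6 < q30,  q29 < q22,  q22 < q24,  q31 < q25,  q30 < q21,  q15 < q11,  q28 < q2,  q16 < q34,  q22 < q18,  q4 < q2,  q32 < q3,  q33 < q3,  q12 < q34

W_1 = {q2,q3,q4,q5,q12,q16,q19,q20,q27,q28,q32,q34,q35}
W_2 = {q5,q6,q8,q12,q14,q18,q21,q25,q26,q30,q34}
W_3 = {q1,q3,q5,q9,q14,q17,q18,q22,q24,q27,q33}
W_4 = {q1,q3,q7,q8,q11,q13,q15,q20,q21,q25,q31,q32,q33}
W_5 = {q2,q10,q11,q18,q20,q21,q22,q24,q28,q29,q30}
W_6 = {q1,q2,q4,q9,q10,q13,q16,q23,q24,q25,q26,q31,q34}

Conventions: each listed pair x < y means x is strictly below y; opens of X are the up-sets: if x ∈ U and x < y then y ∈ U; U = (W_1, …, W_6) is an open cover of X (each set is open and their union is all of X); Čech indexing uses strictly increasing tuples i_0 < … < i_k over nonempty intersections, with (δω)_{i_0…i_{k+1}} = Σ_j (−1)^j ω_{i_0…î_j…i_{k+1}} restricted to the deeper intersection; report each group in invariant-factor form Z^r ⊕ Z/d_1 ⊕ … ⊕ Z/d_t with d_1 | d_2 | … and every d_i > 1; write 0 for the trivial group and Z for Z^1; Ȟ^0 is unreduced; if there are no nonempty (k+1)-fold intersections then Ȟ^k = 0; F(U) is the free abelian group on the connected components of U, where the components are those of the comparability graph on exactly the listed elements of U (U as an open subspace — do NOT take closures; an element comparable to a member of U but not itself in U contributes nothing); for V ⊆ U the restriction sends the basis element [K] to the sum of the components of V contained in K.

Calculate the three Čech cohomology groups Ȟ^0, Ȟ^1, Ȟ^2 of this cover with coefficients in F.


intersection data:
  W12={q5,q12,q34} W13={q3,q5,q27} W14={q3,q20,q32} W15={q2,q20,q28} W16={q2,q4,q16,q34} W23={q5,q14,q18} W24={q8,q21,q25} W25={q18,q21,q30} W26={q25,q26,q34} W34={q1,q3,q33} W35={q18,q22,q24} W36={q1,q9,q24} W45={q11,q20,q21} W46={q1,q13,q25,q31} W56={q2,q10,q24}
  W123={q5} W126={q34} W134={q3} W145={q20} W156={q2} W235={q18} W245={q21} W246={q25} W346={q1} W356={q24}
components per intersection:
  W1: {q2,q3,q4,q5,q12,q16,q19,q20,q27,q28,q32,q34,q35}
  W2: {q5,q6,q8,q12,q14,q18,q21,q25,q26,q30,q34}
  W3: {q1,q3,q5,q9,q14,q17,q18,q22,q24,q27,q33}
  W4: {q1,q3,q7,q8,q11,q13,q15,q20,q21,q25,q31,q32,q33}
  W5: {q2,q10,q11,q18,q20,q21,q22,q24,q28,q29,q30}
  W6: {q1,q2,q4,q9,q10,q13,q16,q23,q24,q25,q26,q31,q34}
  W12: {q5,q12,q34}
  W13: {q3,q5,q27}
  W14: {q3,q20,q32}
  W15: {q2,q20,q28}
  W16: {q2,q4,q16,q34}
  W23: {q5,q14,q18}
  W24: {q8,q21,q25}
  W25: {q18,q21,q30}
  W26: {q25,q26,q34}
  W34: {q1,q3,q33}
  W35: {q18,q22,q24}
  W36: {q1,q9,q24}
  W45: {q11,q20,q21}
  W46: {q1,q13,q25,q31}
  W56: {q2,q10,q24}
  W123: {q5}
  W126: {q34}
  W134: {q3}
  W145: {q20}
  W156: {q2}
  W235: {q18}
  W245: {q21}
  W246: {q25}
  W346: {q1}
  W356: {q24}
C dims 6,15,10; δ0: rk 5, SNF 1^5; δ1: rk 10, SNF 1^9·2
Ȟ^0 = (6 − 5) − 0 = 1, so Ȟ^0 ≅ Z
Ȟ^1 = (15 − 10) − 5 = 0, so Ȟ^1 ≅ 0
Ȟ^2 = (10 − 0) − 10 = 0 plus torsion [2], so Ȟ^2 ≅ Z/2

Ȟ^0 ≅ Z, Ȟ^1 ≅ 0 and Ȟ^2 ≅ Z/2


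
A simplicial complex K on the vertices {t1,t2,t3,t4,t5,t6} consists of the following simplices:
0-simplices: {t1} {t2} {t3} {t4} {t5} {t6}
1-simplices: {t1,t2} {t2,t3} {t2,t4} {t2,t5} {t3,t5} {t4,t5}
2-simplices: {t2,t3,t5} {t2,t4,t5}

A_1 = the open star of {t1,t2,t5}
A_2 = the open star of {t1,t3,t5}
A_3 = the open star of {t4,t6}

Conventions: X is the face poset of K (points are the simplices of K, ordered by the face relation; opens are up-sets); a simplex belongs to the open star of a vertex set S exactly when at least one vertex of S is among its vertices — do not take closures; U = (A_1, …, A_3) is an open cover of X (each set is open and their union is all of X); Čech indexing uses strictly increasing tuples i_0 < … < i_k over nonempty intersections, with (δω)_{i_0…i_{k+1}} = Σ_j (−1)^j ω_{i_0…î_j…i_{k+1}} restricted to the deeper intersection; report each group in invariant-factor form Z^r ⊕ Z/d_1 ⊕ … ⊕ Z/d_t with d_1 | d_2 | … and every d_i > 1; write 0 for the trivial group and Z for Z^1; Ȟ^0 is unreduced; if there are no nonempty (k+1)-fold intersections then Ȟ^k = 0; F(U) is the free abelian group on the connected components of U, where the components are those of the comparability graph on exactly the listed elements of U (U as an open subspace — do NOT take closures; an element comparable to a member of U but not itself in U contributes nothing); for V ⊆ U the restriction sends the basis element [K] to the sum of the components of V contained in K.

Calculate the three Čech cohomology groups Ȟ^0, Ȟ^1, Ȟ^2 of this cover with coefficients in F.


Ȟ^0 ≅ Z^2, Ȟ^1 ≅ 0, Ȟ^2 ≅ 0

nerve simplices:
  A1={{t1},{t2},{t5},{t1,t2},{t2,t3},{t2,t4},{t2,t5},{t3,t5},{t4,t5},{t2,t3,t5},{t2,t4,t5}} A2={{t1},{t3},{t5},{t1,t2},{t2,t3},{t2,t5},{t3,t5},{t4,t5},{t2,t3,t5},{t2,t4,t5}} A3={{t4},{t6},{t2,t4},{t4,t5},{t2,t4,t5}}
  A12={{t1},{t5},{t1,t2},{t2,t3},{t2,t5},{t3,t5},{t4,t5},{t2,t3,t5},{t2,t4,t5}} A13={{t2,t4},{t4,t5},{t2,t4,t5}} A23={{t4,t5},{t2,t4,t5}}
  A123={{t4,t5},{t2,t4,t5}}
components per intersection:
  A1: {{t1},{t2},{t5},{t1,t2},{t2,t3},{t2,t4},{t2,t5},{t3,t5},{t4,t5},{t2,t3,t5},{t2,t4,t5}}
  A2: {{t1},{t1,t2}} {{t3},{t5},{t2,t3},{t2,t5},{t3,t5},{t4,t5},{t2,t3,t5},{t2,t4,t5}}
  A3: {{t4},{t2,t4},{t4,t5},{t2,t4,t5}} {{t6}}
  A12: {{t1},{t1,t2}} {{t5},{t2,t3},{t2,t5},{t3,t5},{t4,t5},{t2,t3,t5},{t2,t4,t5}}
  A13: {{t2,t4},{t4,t5},{t2,t4,t5}}
  A23: {{t4,t5},{t2,t4,t5}}
  A123: {{t4,t5},{t2,t4,t5}}
C dims 5,4,1; δ0: rk 3, SNF 1^3; δ1: rk 1, SNF 1^1
degree 0: 5−3−0 = 2 → Ȟ^0 ≅ Z^2
degree 1: 4−1−3 = 0 → Ȟ^1 ≅ 0
degree 2: 1−0−1 = 0 → Ȟ^2 ≅ 0


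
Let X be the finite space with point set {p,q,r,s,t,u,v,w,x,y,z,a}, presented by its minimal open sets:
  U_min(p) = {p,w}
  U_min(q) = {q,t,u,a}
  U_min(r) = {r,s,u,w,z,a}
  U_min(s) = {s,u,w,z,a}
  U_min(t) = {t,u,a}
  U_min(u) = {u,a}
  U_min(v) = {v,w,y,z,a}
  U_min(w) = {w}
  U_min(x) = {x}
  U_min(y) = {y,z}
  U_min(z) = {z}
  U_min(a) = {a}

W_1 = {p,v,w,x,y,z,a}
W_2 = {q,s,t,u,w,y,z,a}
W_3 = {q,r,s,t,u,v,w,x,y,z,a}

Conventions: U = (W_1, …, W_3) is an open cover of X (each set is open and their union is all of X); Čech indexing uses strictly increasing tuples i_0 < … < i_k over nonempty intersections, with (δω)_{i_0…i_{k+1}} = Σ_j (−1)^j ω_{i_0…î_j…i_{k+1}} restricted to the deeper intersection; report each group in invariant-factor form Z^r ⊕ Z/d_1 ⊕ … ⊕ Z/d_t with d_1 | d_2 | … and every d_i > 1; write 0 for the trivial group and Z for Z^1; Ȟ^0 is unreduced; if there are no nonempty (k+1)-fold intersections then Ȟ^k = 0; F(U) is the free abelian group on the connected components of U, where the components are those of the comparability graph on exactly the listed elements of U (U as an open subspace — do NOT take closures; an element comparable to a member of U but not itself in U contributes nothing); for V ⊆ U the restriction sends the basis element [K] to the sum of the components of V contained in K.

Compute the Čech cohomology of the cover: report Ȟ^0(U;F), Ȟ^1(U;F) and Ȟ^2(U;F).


nonempty intersections:
  W12={w,y,z,a} W13={v,w,x,y,z,a} W23={q,s,t,u,w,y,z,a}
  W123={w,y,z,a}
components per intersection:
  W1: {p,v,w,y,z,a} {x}
  W2: {q,s,t,u,w,y,z,a}
  W3: {q,r,s,t,u,v,w,y,z,a} {x}
  W12: {w} {y,z} {a}
  W13: {v,w,y,z,a} {x}
  W23: {q,s,t,u,w,y,z,a}
  W123: {w} {y,z} {a}
C dims 5,6,3; δ0: rk 3, SNF 1^3; δ1: rk 3, SNF 1^3
Ȟ^0: (5−3)−0=2 ⇒ Z^2
Ȟ^1: (6−3)−3=0 ⇒ 0
Ȟ^2: (3−0)−3=0 ⇒ 0

Ȟ^0 = Z^2; Ȟ^1 = 0; Ȟ^2 = 0


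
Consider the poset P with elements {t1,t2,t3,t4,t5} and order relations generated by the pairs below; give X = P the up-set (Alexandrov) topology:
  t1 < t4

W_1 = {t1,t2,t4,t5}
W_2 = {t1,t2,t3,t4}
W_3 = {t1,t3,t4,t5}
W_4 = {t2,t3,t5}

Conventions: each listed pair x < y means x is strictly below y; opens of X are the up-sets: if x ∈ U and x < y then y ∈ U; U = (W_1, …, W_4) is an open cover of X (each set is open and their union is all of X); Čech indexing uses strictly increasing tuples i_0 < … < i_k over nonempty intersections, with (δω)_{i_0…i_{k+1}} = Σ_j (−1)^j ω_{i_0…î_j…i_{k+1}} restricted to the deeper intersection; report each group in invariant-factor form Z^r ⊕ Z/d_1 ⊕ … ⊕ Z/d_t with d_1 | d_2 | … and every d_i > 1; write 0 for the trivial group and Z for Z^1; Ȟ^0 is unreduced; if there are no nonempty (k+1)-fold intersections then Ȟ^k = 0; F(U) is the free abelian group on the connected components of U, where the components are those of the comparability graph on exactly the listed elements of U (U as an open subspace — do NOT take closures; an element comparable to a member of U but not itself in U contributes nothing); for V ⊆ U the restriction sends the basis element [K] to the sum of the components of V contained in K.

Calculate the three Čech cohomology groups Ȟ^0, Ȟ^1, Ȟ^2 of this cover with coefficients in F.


Ȟ^0 = Z^4, Ȟ^1 = 0, Ȟ^2 = 0

nonempty intersections:
  W12={t1,t2,t4} W13={t1,t4,t5} W14={t2,t5} W23={t1,t3,t4} W24={t2,t3} W34={t3,t5}
  W123={t1,t4} W124={t2} W134={t5} W234={t3}
components per intersection:
  W1: {t1,t4} {t2} {t5}
  W2: {t1,t4} {t2} {t3}
  W3: {t1,t4} {t3} {t5}
  W4: {t2} {t3} {t5}
  W12: {t1,t4} {t2}
  W13: {t1,t4} {t5}
  W14: {t2} {t5}
  W23: {t1,t4} {t3}
  W24: {t2} {t3}
  W34: {t3} {t5}
  W123: {t1,t4}
  W124: {t2}
  W134: {t5}
  W234: {t3}
C dims 12,12,4; δ0: rk 8, SNF 1^8; δ1: rk 4, SNF 1^4
Ȟ^0: (12−8)−0=4 ⇒ Z^4
Ȟ^1: (12−4)−8=0 ⇒ 0
Ȟ^2: (4−0)−4=0 ⇒ 0


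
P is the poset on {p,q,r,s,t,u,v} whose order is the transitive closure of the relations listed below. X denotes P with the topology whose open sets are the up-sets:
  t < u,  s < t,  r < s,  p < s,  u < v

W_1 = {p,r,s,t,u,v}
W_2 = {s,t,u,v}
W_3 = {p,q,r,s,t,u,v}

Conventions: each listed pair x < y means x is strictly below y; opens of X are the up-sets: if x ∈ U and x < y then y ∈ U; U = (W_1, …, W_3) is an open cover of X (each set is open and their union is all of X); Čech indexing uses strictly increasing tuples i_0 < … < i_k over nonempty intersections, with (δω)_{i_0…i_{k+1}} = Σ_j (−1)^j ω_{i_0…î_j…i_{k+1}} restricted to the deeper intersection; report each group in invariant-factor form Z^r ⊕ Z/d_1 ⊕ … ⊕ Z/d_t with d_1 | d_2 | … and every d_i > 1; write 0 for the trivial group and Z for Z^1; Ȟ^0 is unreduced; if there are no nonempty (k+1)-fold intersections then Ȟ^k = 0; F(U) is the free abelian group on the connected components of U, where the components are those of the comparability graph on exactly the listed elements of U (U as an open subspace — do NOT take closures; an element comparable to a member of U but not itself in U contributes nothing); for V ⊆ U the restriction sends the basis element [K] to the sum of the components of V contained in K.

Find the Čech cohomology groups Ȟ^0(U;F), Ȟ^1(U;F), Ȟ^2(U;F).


cover nerve:
  W12={s,t,u,v} W13={p,r,s,t,u,v} W23={s,t,u,v}
  W123={s,t,u,v}
components per intersection:
  W1: {p,r,s,t,u,v}
  W2: {s,t,u,v}
  W3: {p,r,s,t,u,v} {q}
  W12: {s,t,u,v}
  W13: {p,r,s,t,u,v}
  W23: {s,t,u,v}
  W123: {s,t,u,v}
C dims 4,3,1; δ0: rk 2, SNF 1^2; δ1: rk 1, SNF 1^1
Ȟ^0: (4−2)−0=2 ⇒ Z^2
Ȟ^1: (3−1)−2=0 ⇒ 0
Ȟ^2: (1−0)−1=0 ⇒ 0

Ȟ^0 ≅ Z^2, Ȟ^1 ≅ 0 and Ȟ^2 ≅ 0


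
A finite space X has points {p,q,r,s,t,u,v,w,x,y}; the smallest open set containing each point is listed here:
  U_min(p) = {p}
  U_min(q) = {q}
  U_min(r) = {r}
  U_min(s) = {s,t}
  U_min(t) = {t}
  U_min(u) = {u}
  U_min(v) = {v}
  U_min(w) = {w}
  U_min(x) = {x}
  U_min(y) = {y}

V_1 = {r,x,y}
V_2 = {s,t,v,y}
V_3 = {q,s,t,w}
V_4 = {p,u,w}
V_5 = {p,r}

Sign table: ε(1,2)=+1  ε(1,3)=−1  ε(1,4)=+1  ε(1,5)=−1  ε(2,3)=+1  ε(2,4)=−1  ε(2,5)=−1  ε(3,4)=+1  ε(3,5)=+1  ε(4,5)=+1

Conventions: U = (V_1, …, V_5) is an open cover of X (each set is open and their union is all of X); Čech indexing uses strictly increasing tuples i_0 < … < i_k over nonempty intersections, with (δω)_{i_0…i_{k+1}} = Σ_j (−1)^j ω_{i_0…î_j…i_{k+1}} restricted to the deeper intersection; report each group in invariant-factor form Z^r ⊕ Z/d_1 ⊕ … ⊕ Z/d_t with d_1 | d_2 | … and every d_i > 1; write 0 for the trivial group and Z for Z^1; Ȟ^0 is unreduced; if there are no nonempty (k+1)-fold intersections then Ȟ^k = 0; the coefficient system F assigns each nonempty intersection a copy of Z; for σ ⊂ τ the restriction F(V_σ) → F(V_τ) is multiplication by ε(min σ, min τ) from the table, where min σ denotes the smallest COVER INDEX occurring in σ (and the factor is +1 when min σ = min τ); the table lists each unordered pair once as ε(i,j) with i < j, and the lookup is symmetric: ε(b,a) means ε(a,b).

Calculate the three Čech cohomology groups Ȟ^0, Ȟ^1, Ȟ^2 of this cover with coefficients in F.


nonempty intersections:
  V12={y} V15={r} V23={s,t} V34={w} V45={p}
C dims 5,5; δ0: rk 5, SNF 1^4·2
Ȟ^0: (5−5)−0=0 ⇒ 0
Ȟ^1: (5−0)−5=0 plus torsion [2] ⇒ Z/2
Ȟ^2: (0−0)−0=0 ⇒ 0

Ȟ^0 = 0, Ȟ^1 = Z/2 and Ȟ^2 = 0


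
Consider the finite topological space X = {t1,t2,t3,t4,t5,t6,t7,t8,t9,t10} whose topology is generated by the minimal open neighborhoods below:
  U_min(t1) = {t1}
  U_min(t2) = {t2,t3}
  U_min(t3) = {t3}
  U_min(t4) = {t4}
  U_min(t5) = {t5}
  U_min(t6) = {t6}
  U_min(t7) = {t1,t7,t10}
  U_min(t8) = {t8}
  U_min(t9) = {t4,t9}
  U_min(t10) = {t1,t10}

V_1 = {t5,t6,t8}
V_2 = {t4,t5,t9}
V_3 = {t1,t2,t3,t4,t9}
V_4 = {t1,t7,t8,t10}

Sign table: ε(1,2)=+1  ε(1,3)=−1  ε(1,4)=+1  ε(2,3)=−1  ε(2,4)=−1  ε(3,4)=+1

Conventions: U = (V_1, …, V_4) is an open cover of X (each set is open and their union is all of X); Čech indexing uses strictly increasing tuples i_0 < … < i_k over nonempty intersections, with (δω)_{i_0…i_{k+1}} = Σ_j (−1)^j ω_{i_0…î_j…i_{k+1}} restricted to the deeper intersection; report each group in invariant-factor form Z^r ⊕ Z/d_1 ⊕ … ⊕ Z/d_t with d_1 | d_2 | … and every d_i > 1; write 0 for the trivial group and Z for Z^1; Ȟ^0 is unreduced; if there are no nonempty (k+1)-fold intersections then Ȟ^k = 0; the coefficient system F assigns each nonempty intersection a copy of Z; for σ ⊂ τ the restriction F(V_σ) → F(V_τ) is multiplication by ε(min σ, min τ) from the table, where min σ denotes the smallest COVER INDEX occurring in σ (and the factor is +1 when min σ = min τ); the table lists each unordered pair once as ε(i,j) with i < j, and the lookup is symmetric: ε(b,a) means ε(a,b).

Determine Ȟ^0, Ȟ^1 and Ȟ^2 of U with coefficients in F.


Ȟ^0(U;F) ≅ 0, Ȟ^1(U;F) ≅ Z/2 and Ȟ^2(U;F) ≅ 0

nerve of the cover:
  V12={t5} V14={t8} V23={t4,t9} V34={t1}
C dims 4,4; δ0: rk 4, SNF 1^3·2
Ȟ^0 = (4 − 4) − 0 = 0, so Ȟ^0 ≅ 0
Ȟ^1 = (4 − 0) − 4 = 0 plus torsion [2], so Ȟ^1 ≅ Z/2
Ȟ^2 = (0 − 0) − 0 = 0, so Ȟ^2 ≅ 0


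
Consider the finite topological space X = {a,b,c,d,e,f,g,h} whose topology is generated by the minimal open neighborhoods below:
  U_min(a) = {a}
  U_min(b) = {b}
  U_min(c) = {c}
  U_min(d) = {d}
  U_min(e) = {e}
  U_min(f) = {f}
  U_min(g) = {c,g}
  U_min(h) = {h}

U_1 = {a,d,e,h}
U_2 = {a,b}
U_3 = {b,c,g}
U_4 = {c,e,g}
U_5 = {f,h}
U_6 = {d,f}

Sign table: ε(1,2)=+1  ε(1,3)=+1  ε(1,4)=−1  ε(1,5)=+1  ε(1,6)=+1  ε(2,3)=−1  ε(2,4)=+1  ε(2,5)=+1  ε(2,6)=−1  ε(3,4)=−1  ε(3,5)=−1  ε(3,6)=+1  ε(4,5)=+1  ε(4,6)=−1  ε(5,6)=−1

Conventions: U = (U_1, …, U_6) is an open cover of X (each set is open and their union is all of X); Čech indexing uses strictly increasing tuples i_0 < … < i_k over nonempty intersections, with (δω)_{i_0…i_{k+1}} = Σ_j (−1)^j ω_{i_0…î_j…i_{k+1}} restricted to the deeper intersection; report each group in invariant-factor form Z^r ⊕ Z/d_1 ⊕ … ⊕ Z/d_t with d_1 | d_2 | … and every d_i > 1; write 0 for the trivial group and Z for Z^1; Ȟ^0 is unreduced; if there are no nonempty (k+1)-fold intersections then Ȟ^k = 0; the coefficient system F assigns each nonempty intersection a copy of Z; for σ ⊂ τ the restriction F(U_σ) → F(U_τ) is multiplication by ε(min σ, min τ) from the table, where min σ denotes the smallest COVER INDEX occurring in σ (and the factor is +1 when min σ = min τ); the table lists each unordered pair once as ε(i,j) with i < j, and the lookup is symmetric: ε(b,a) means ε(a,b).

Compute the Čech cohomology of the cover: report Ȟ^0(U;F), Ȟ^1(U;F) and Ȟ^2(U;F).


intersection data:
  U12={a} U14={e} U15={h} U16={d} U23={b} U34={c,g} U56={f}
C dims 6,7; δ0: rk 6, SNF 1^5·2
Ȟ^0 = (6 − 6) − 0 = 0, so Ȟ^0 ≅ 0
Ȟ^1 = (7 − 0) − 6 = 1 plus torsion [2], so Ȟ^1 ≅ Z ⊕ Z/2
Ȟ^2 = (0 − 0) − 0 = 0, so Ȟ^2 ≅ 0

Ȟ^0(U;F) ≅ 0, Ȟ^1(U;F) ≅ Z ⊕ Z/2, Ȟ^2(U;F) ≅ 0


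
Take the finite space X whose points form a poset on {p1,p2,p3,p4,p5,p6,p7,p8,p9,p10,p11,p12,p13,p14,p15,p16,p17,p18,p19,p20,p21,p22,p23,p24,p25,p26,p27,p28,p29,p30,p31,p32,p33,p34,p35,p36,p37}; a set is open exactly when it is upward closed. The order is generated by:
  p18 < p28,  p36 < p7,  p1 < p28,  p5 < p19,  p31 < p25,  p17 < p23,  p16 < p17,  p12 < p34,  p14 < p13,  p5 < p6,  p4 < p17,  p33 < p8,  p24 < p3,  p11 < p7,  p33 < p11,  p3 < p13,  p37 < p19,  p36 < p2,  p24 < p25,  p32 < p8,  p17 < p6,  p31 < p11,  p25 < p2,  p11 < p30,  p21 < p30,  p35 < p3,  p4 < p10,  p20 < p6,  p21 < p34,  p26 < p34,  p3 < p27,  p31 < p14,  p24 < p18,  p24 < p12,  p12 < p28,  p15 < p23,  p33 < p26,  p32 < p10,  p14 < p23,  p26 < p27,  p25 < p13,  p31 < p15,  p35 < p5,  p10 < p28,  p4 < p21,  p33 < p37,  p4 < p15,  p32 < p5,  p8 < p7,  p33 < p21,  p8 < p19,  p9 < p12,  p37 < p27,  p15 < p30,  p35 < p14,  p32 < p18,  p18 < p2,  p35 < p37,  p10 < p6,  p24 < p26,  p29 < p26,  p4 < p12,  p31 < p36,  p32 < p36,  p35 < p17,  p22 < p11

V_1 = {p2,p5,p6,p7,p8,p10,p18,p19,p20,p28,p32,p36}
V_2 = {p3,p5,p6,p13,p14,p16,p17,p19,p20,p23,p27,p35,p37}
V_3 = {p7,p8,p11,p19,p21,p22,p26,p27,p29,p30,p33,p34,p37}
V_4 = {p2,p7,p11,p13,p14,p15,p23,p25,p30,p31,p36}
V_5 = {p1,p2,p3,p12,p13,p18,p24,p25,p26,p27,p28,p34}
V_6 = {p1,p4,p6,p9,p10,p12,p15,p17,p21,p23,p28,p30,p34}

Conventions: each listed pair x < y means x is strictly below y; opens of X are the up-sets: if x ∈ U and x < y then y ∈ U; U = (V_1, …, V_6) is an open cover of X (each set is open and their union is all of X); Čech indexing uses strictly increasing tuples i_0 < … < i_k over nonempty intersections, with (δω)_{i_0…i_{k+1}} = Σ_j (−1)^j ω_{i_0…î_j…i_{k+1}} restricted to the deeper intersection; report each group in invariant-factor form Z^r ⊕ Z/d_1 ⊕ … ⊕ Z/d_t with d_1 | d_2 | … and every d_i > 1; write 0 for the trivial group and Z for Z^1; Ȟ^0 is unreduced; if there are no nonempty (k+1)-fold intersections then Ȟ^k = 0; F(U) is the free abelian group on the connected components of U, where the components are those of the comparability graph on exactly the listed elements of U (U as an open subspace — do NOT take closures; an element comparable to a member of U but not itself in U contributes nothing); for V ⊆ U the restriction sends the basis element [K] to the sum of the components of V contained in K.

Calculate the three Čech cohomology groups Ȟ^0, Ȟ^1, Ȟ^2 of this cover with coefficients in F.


cover nerve:
  V12={p5,p6,p19,p20} V13={p7,p8,p19} V14={p2,p7,p36} V15={p2,p18,p28} V16={p6,p10,p28} V23={p19,p27,p37} V24={p13,p14,p23} V25={p3,p13,p27} V26={p6,p17,p23} V34={p7,p11,p30} V35={p26,p27,p34} V36={p21,p30,p34} V45={p2,p13,p25} V46={p15,p23,p30} V56={p1,p12,p28,p34}
  V123={p19} V126={p6} V134={p7} V145={p2} V156={p28} V235={p27} V245={p13} V246={p23} V346={p30} V356={p34}
components per intersection:
  V1: {p2,p5,p6,p7,p8,p10,p18,p19,p20,p28,p32,p36}
  V2: {p3,p5,p6,p13,p14,p16,p17,p19,p20,p23,p27,p35,p37}
  V3: {p7,p8,p11,p19,p21,p22,p26,p27,p29,p30,p33,p34,p37}
  V4: {p2,p7,p11,p13,p14,p15,p23,p25,p30,p31,p36}
  V5: {p1,p2,p3,p12,p13,p18,p24,p25,p26,p27,p28,p34}
  V6: {p1,p4,p6,p9,p10,p12,p15,p17,p21,p23,p28,p30,p34}
  V12: {p5,p6,p19,p20}
  V13: {p7,p8,p19}
  V14: {p2,p7,p36}
  V15: {p2,p18,p28}
  V16: {p6,p10,p28}
  V23: {p19,p27,p37}
  V24: {p13,p14,p23}
  V25: {p3,p13,p27}
  V26: {p6,p17,p23}
  V34: {p7,p11,p30}
  V35: {p26,p27,p34}
  V36: {p21,p30,p34}
  V45: {p2,p13,p25}
  V46: {p15,p23,p30}
  V56: {p1,p12,p28,p34}
  V123: {p19}
  V126: {p6}
  V134: {p7}
  V145: {p2}
  V156: {p28}
  V235: {p27}
  V245: {p13}
  V246: {p23}
  V346: {p30}
  V356: {p34}
C dims 6,15,10; δ0: rk 5, SNF 1^5; δ1: rk 10, SNF 1^9·2
Ȟ^0: (6−5)−0=1 ⇒ Z
Ȟ^1: (15−10)−5=0 ⇒ 0
Ȟ^2: (10−0)−10=0 plus torsion [2] ⇒ Z/2

Ȟ^0(U;F) ≅ Z, Ȟ^1(U;F) ≅ 0 and Ȟ^2(U;F) ≅ Z/2


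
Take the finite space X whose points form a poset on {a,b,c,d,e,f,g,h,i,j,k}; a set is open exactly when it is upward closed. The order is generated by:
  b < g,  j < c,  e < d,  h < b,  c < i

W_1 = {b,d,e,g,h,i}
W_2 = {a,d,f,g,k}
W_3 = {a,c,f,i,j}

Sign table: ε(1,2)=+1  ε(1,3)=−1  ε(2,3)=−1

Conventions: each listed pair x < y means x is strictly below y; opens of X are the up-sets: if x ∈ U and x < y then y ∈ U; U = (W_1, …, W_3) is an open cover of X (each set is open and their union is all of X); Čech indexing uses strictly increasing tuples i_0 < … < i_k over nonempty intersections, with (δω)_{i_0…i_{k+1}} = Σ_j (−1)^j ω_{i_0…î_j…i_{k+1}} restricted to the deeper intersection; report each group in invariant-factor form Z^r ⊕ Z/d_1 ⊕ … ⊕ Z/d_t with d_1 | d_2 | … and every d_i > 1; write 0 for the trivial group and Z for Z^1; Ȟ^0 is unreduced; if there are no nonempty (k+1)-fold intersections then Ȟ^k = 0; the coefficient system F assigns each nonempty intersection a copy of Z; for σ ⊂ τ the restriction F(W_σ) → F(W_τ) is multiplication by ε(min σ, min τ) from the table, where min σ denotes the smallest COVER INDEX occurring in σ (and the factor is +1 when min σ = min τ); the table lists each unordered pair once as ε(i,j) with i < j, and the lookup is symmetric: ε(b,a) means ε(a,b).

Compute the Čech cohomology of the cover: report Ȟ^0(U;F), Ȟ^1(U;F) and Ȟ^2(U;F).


nerve of the cover:
  W12={d,g} W13={i} W23={a,f}
C dims 3,3; δ0: rk 2, SNF 1^2
Ȟ^0 = (3 − 2) − 0 = 1, so Ȟ^0 ≅ Z
Ȟ^1 = (3 − 0) − 2 = 1, so Ȟ^1 ≅ Z
Ȟ^2 = (0 − 0) − 0 = 0, so Ȟ^2 ≅ 0

Ȟ^0 ≅ Z,  Ȟ^1 ≅ Z,  Ȟ^2 ≅ 0


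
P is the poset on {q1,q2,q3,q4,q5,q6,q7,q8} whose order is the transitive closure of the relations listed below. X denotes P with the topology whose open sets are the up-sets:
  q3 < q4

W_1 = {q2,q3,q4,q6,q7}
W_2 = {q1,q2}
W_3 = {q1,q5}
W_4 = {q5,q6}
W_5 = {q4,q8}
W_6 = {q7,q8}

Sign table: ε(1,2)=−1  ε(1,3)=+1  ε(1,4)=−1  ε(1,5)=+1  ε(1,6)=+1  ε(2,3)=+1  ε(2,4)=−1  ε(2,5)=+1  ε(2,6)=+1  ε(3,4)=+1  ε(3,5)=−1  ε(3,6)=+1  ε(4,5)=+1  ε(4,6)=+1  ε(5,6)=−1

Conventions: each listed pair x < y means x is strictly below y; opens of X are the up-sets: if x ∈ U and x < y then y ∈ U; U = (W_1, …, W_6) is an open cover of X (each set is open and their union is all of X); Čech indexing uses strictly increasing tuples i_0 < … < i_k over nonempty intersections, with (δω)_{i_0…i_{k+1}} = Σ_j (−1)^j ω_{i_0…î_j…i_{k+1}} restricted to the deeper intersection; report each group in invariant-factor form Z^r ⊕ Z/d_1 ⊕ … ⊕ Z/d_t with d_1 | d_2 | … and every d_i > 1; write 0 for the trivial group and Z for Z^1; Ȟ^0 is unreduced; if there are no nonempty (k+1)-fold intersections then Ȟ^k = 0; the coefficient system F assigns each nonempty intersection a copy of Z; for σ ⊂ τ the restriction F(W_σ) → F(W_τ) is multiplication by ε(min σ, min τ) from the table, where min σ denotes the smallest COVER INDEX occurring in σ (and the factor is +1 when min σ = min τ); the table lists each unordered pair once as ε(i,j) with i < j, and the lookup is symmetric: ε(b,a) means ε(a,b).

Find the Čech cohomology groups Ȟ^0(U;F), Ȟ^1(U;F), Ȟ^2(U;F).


nonempty intersections:
  W12={q2} W14={q6} W15={q4} W16={q7} W23={q1} W34={q5} W56={q8}
C dims 6,7; δ0: rk 6, SNF 1^5·2
Ȟ^0: (6−6)−0=0 ⇒ 0
Ȟ^1: (7−0)−6=1 plus torsion [2] ⇒ Z ⊕ Z/2
Ȟ^2: (0−0)−0=0 ⇒ 0

Ȟ^0 = 0; Ȟ^1 = Z ⊕ Z/2; Ȟ^2 = 0


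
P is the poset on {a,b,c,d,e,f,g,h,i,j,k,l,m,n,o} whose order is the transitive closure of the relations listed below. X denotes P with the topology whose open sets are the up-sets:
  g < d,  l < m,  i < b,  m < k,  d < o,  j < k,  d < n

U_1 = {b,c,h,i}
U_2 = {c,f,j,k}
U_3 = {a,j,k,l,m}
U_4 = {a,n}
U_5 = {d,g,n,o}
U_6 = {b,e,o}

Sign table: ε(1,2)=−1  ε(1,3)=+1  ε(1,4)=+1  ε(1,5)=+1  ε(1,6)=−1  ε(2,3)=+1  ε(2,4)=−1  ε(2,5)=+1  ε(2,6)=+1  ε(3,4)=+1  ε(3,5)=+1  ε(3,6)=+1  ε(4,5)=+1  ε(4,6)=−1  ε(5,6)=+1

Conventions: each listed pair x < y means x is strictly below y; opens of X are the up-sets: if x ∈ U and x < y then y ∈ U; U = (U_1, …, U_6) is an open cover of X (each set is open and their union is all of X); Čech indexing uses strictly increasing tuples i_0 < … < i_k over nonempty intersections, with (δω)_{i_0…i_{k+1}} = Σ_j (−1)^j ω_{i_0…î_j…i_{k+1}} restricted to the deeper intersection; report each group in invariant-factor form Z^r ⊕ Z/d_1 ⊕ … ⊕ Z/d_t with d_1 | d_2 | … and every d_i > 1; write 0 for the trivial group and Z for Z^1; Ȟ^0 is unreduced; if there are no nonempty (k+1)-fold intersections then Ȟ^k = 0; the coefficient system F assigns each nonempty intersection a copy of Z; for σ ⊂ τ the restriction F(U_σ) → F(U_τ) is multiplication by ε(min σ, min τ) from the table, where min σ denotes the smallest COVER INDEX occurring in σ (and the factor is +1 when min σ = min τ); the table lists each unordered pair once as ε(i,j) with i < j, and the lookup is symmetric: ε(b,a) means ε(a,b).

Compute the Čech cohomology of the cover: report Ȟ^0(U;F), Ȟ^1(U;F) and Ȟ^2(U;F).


cover nerve:
  U12={c} U16={b} U23={j,k} U34={a} U45={n} U56={o}
C dims 6,6; δ0: rk 5, SNF 1^5
Ȟ^0: (6−5)−0=1 ⇒ Z
Ȟ^1: (6−0)−5=1 ⇒ Z
Ȟ^2: (0−0)−0=0 ⇒ 0

Ȟ^0 ≅ Z,  Ȟ^1 ≅ Z,  Ȟ^2 ≅ 0


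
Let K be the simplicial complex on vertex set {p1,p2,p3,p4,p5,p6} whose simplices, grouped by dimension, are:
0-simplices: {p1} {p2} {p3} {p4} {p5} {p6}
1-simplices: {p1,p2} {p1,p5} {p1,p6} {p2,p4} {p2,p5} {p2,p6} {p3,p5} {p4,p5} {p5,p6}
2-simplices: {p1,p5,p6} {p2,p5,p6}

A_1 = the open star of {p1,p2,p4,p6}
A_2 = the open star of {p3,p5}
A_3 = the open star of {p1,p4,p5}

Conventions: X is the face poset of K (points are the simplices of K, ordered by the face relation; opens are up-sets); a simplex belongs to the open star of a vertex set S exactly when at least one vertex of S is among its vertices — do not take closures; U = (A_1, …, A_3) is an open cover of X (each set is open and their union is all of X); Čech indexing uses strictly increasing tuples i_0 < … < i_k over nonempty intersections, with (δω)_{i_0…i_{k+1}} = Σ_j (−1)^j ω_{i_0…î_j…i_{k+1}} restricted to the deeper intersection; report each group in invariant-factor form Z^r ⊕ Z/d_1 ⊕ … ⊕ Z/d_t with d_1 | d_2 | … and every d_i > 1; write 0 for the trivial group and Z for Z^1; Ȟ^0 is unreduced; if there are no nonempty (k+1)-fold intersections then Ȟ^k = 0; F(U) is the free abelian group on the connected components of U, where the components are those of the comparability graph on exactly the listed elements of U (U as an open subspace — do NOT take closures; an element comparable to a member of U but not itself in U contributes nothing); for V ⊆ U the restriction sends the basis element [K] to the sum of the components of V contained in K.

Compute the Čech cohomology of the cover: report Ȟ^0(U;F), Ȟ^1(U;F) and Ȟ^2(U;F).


Ȟ^0 = Z, Ȟ^1 = Z, Ȟ^2 = 0

intersection data:
  A1={{p1},{p2},{p4},{p6},{p1,p2},{p1,p5},{p1,p6},{p2,p4},{p2,p5},{p2,p6},{p4,p5},{p5,p6},{p1,p5,p6},{p2,p5,p6}} A2={{p3},{p5},{p1,p5},{p2,p5},{p3,p5},{p4,p5},{p5,p6},{p1,p5,p6},{p2,p5,p6}} A3={{p1},{p4},{p5},{p1,p2},{p1,p5},{p1,p6},{p2,p4},{p2,p5},{p3,p5},{p4,p5},{p5,p6},{p1,p5,p6},{p2,p5,p6}}
  A12={{p1,p5},{p2,p5},{p4,p5},{p5,p6},{p1,p5,p6},{p2,p5,p6}} A13={{p1},{p4},{p1,p2},{p1,p5},{p1,p6},{p2,p4},{p2,p5},{p4,p5},{p5,p6},{p1,p5,p6},{p2,p5,p6}} A23={{p5},{p1,p5},{p2,p5},{p3,p5},{p4,p5},{p5,p6},{p1,p5,p6},{p2,p5,p6}}
  A123={{p1,p5},{p2,p5},{p4,p5},{p5,p6},{p1,p5,p6},{p2,p5,p6}}
components per intersection:
  A1: {{p1},{p2},{p4},{p6},{p1,p2},{p1,p5},{p1,p6},{p2,p4},{p2,p5},{p2,p6},{p4,p5},{p5,p6},{p1,p5,p6},{p2,p5,p6}}
  A2: {{p3},{p5},{p1,p5},{p2,p5},{p3,p5},{p4,p5},{p5,p6},{p1,p5,p6},{p2,p5,p6}}
  A3: {{p1},{p4},{p5},{p1,p2},{p1,p5},{p1,p6},{p2,p4},{p2,p5},{p3,p5},{p4,p5},{p5,p6},{p1,p5,p6},{p2,p5,p6}}
  A12: {{p1,p5},{p2,p5},{p5,p6},{p1,p5,p6},{p2,p5,p6}} {{p4,p5}}
  A13: {{p1},{p1,p2},{p1,p5},{p1,p6},{p2,p5},{p5,p6},{p1,p5,p6},{p2,p5,p6}} {{p4},{p2,p4},{p4,p5}}
  A23: {{p5},{p1,p5},{p2,p5},{p3,p5},{p4,p5},{p5,p6},{p1,p5,p6},{p2,p5,p6}}
  A123: {{p1,p5},{p2,p5},{p5,p6},{p1,p5,p6},{p2,p5,p6}} {{p4,p5}}
C dims 3,5,2; δ0: rk 2, SNF 1^2; δ1: rk 2, SNF 1^2
Ȟ^0 = (3 − 2) − 0 = 1, so Ȟ^0 ≅ Z
Ȟ^1 = (5 − 2) − 2 = 1, so Ȟ^1 ≅ Z
Ȟ^2 = (2 − 0) − 2 = 0, so Ȟ^2 ≅ 0


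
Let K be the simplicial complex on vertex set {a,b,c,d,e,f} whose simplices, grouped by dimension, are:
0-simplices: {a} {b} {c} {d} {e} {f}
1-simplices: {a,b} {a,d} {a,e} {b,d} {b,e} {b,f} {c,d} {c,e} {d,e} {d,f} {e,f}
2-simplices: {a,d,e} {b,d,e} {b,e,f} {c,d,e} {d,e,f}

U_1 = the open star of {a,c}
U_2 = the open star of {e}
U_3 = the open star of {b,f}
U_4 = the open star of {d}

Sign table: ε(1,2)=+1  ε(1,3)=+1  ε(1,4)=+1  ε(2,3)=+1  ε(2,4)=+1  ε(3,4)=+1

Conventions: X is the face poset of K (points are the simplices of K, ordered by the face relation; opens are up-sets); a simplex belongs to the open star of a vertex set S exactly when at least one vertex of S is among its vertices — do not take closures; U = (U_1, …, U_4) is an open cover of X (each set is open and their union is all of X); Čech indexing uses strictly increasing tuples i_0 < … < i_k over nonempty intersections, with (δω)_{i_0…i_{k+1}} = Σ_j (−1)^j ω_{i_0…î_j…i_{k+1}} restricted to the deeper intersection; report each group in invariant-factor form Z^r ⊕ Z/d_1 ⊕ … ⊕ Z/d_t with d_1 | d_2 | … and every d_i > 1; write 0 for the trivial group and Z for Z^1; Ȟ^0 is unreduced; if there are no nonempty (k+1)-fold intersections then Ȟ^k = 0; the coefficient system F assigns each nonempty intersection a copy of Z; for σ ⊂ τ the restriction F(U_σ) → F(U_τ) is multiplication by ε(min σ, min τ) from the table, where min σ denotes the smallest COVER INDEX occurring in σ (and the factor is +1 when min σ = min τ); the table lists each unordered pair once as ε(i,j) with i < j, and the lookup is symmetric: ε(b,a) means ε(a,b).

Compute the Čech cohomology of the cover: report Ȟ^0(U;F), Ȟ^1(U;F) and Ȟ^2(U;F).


Ȟ^0(U;F) ≅ Z, Ȟ^1(U;F) ≅ Z and Ȟ^2(U;F) ≅ 0

cover nerve:
  U1={{a},{c},{a,b},{a,d},{a,e},{c,d},{c,e},{a,d,e},{c,d,e}} U2={{e},{a,e},{b,e},{c,e},{d,e},{e,f},{a,d,e},{b,d,e},{b,e,f},{c,d,e},{d,e,f}} U3={{b},{f},{a,b},{b,d},{b,e},{b,f},{d,f},{e,f},{b,d,e},{b,e,f},{d,e,f}} U4={{d},{a,d},{b,d},{c,d},{d,e},{d,f},{a,d,e},{b,d,e},{c,d,e},{d,e,f}}
  U12={{a,e},{c,e},{a,d,e},{c,d,e}} U13={{a,b}} U14={{a,d},{c,d},{a,d,e},{c,d,e}} U23={{b,e},{e,f},{b,d,e},{b,e,f},{d,e,f}} U24={{d,e},{a,d,e},{b,d,e},{c,d,e},{d,e,f}} U34={{b,d},{d,f},{b,d,e},{d,e,f}}
  U124={{a,d,e},{c,d,e}} U234={{b,d,e},{d,e,f}}
C dims 4,6,2; δ0: rk 3, SNF 1^3; δ1: rk 2, SNF 1^2
Ȟ^0: (4−3)−0=1 ⇒ Z
Ȟ^1: (6−2)−3=1 ⇒ Z
Ȟ^2: (2−0)−2=0 ⇒ 0
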